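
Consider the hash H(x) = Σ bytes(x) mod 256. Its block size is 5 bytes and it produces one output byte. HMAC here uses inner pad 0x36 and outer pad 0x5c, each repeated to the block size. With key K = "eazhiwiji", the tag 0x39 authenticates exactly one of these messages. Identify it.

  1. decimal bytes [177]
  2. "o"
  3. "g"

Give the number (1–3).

Key "eazhiwiji" = 65 61 7a 68 69 77 69 6a 69 is 9 bytes > B = 5, so hash it first: H(key) = c4, then zero-pad to 5 bytes: K' = c4 00 00 00 00.
K' ⊕ ipad = f2 36 36 36 36; K' ⊕ opad = 98 5c 5c 5c 5c.
m1: inner = H(f2 36 36 36 36 b1) = 7b; tag = H(98 5c 5c 5c 5c 7b) = 83
m2: inner = H(f2 36 36 36 36 6f) = 39; tag = H(98 5c 5c 5c 5c 39) = 41
m3: inner = H(f2 36 36 36 36 67) = 31; tag = H(98 5c 5c 5c 5c 31) = 39 ← matches

3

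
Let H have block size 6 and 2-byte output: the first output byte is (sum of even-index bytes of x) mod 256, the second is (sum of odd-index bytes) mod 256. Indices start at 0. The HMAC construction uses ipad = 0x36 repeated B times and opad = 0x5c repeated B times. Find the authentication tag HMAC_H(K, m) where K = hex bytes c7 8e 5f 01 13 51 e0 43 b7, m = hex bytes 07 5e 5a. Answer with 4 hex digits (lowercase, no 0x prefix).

f716

Key hex bytes c7 8e 5f 01 13 51 e0 43 b7 is 9 bytes > B = 6, so hash it first: H(key) = d0 23, then zero-pad to 6 bytes: K' = d0 23 00 00 00 00.
K' ⊕ ipad = e6 15 36 36 36 36.  K' ⊕ opad = 8c 7f 5c 5c 5c 5c.
Inner input = (K'⊕ipad) ∥ m = e6 15 36 36 36 36 ∥ 07 5e 5a.
Inner hash: even-index sum = 435 mod 256 = 179; odd-index sum = 223 mod 256 = 223 → b3 df.
Outer input = (K'⊕opad) ∥ inner = 8c 7f 5c 5c 5c 5c ∥ b3 df.
Outer hash (tag): even-index sum = 503 mod 256 = 247; odd-index sum = 534 mod 256 = 22 → f7 16.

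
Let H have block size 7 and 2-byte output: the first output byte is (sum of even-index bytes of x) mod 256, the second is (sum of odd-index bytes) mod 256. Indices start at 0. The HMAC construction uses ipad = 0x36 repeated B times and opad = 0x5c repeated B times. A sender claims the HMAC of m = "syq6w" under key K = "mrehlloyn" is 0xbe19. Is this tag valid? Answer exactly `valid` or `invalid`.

invalid

Key "mrehlloyn" = 6d 72 65 68 6c 6c 6f 79 6e is 9 bytes > B = 7, so hash it first: H(key) = 1b bf, then zero-pad to 7 bytes: K' = 1b bf 00 00 00 00 00.
K' ⊕ ipad = 2d 89 36 36 36 36 36; K' ⊕ opad = 47 e3 5c 5c 5c 5c 5c.
Inner hash: even-index sum = 382 mod 256 = 126; odd-index sum = 592 mod 256 = 80 → 7e 50.
Outer hash (recomputed tag): even-index sum = 427 mod 256 = 171; odd-index sum = 537 mod 256 = 25 → ab 19.
Recomputed tag = ab19; claimed = be19 → mismatch.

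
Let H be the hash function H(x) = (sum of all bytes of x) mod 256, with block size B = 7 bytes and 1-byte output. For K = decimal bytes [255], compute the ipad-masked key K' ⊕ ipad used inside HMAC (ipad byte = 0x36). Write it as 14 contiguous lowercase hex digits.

Key decimal bytes [255] = ff is 1 byte ≤ B = 7; zero-pad to 7 bytes: K' = ff 00 00 00 00 00 00.
XOR each byte with 0x36: ff⊕36=c9, 00⊕36=36, 00⊕36=36, 00⊕36=36, 00⊕36=36, 00⊕36=36, 00⊕36=36.

c9363636363636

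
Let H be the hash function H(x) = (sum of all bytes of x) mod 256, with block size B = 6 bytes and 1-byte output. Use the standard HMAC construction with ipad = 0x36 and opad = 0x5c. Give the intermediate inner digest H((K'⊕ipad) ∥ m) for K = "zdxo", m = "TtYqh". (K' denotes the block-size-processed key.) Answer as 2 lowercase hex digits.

ab

Key "zdxo" = 7a 64 78 6f is 4 bytes ≤ B = 6; zero-pad to 6 bytes: K' = 7a 64 78 6f 00 00.
K' ⊕ ipad = 4c 52 4e 59 36 36.
Inner input = 4c 52 4e 59 36 36 ∥ 54 74 59 71 68.
Inner hash: sum = 76+82+78+89+54+54+84+116+89+113+104 = 939; mod 256 = 171 → ab.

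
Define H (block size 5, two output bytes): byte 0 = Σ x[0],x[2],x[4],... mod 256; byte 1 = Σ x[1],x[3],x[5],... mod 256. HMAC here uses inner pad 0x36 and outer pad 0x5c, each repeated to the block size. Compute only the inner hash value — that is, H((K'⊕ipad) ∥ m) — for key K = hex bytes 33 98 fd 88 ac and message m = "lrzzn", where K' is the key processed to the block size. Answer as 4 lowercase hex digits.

Key hex bytes 33 98 fd 88 ac is exactly B = 5 bytes: K' = 33 98 fd 88 ac.
K' ⊕ ipad = 05 ae cb be 9a.
Inner input = 05 ae cb be 9a ∥ 6c 72 7a 7a 6e.
Inner hash: even-index sum = 598 mod 256 = 86; odd-index sum = 704 mod 256 = 192 → 56 c0.

56c0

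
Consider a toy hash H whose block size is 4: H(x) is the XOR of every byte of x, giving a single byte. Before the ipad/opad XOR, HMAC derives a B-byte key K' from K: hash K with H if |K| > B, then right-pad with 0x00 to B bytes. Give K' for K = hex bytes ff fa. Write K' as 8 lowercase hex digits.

Key hex bytes ff fa is 2 bytes ≤ B = 4; zero-pad to 4 bytes: K' = ff fa 00 00.

fffa0000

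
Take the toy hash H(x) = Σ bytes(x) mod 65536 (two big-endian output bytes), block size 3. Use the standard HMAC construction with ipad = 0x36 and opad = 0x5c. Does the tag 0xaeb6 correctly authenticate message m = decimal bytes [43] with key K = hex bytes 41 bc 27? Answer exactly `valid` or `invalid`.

invalid

Key hex bytes 41 bc 27 is exactly B = 3 bytes: K' = 41 bc 27.
K' ⊕ ipad = 77 8a 11; K' ⊕ opad = 1d e0 7b.
Inner hash: sum = 119+138+17+43 = 317 → 01 3d.
Outer hash (recomputed tag): sum = 29+224+123+1+61 = 438 → 01 b6.
Recomputed tag = 01b6; claimed = aeb6 → mismatch.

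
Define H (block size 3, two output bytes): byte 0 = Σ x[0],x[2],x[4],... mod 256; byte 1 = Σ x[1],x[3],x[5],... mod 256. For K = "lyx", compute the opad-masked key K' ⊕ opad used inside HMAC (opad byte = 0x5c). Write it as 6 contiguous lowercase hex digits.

Key "lyx" = 6c 79 78 is exactly B = 3 bytes: K' = 6c 79 78.
XOR each byte with 0x5c: 6c⊕5c=30, 79⊕5c=25, 78⊕5c=24.

302524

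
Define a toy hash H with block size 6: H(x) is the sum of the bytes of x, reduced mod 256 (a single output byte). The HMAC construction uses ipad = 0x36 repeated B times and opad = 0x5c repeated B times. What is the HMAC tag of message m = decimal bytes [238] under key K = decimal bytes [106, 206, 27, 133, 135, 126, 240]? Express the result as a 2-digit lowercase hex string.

54

Key decimal bytes [106, 206, 27, 133, 135, 126, 240] = 6a ce 1b 85 87 7e f0 is 7 bytes > B = 6, so hash it first: H(key) = cd, then zero-pad to 6 bytes: K' = cd 00 00 00 00 00.
K' ⊕ ipad = fb 36 36 36 36 36.  K' ⊕ opad = 91 5c 5c 5c 5c 5c.
Inner input = (K'⊕ipad) ∥ m = fb 36 36 36 36 36 ∥ ee.
Inner hash: sum = 251+54+54+54+54+54+238 = 759; mod 256 = 247 → f7.
Outer input = (K'⊕opad) ∥ inner = 91 5c 5c 5c 5c 5c ∥ f7.
Outer hash (tag): sum = 145+92+92+92+92+92+247 = 852; mod 256 = 84 → 54.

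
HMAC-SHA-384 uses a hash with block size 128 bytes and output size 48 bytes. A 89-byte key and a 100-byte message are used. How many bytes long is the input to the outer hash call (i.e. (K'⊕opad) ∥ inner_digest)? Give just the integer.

Key is 89 ≤ 128 bytes, zero-padded: |K'| = 128.
Outer input = (K'⊕opad) ∥ H(inner) → 128 + 48 = 176 bytes.

176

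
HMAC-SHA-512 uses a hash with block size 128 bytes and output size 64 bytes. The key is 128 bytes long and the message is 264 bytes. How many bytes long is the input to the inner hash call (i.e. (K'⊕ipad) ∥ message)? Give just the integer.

392

Key is 128 ≤ 128 bytes, zero-padded: |K'| = 128.
Inner input = (K'⊕ipad) ∥ m → 128 + 264 = 392 bytes.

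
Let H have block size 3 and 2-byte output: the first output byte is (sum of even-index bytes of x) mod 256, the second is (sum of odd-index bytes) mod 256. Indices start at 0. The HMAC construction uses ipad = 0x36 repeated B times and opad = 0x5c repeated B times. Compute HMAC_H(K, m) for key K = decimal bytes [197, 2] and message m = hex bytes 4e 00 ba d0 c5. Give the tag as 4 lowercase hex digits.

f657

Key decimal bytes [197, 2] = c5 02 is 2 bytes ≤ B = 3; zero-pad to 3 bytes: K' = c5 02 00.
K' ⊕ ipad = f3 34 36.  K' ⊕ opad = 99 5e 5c.
Inner input = (K'⊕ipad) ∥ m = f3 34 36 ∥ 4e 00 ba d0 c5.
Inner hash: even-index sum = 505 mod 256 = 249; odd-index sum = 513 mod 256 = 1 → f9 01.
Outer input = (K'⊕opad) ∥ inner = 99 5e 5c ∥ f9 01.
Outer hash (tag): even-index sum = 246 mod 256 = 246; odd-index sum = 343 mod 256 = 87 → f6 57.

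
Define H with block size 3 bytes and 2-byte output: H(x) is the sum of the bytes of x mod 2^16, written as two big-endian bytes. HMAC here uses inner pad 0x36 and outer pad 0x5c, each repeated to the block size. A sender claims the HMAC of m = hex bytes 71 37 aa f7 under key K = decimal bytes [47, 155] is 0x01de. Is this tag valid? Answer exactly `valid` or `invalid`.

valid

Key decimal bytes [47, 155] = 2f 9b is 2 bytes ≤ B = 3; zero-pad to 3 bytes: K' = 2f 9b 00.
K' ⊕ ipad = 19 ad 36; K' ⊕ opad = 73 c7 5c.
Inner hash: sum = 25+173+54+113+55+170+247 = 837 → 03 45.
Outer hash (recomputed tag): sum = 115+199+92+3+69 = 478 → 01 de.
Recomputed tag = 01de; claimed = 01de → match.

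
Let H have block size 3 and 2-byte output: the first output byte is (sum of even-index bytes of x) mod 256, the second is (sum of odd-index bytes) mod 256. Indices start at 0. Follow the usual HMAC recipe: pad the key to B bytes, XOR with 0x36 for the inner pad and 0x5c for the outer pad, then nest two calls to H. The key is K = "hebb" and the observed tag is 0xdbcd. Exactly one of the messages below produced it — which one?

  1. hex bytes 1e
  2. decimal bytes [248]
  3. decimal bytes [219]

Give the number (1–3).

2

Key "hebb" = 68 65 62 62 is 4 bytes > B = 3, so hash it first: H(key) = ca c7, then zero-pad to 3 bytes: K' = ca c7 00.
K' ⊕ ipad = fc f1 36; K' ⊕ opad = 96 9b 5c.
m1: inner = H(fc f1 36 1e) = 32 0f; tag = H(96 9b 5c 32 0f) = 01cd
m2: inner = H(fc f1 36 f8) = 32 e9; tag = H(96 9b 5c 32 e9) = dbcd ← matches
m3: inner = H(fc f1 36 db) = 32 cc; tag = H(96 9b 5c 32 cc) = becd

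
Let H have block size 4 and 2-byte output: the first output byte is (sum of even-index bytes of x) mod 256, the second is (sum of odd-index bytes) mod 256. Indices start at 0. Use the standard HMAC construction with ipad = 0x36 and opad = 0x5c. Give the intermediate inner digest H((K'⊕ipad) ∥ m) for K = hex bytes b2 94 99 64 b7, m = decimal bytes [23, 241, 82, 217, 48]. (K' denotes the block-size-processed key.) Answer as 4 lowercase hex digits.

03ce

Key hex bytes b2 94 99 64 b7 is 5 bytes > B = 4, so hash it first: H(key) = 02 f8, then zero-pad to 4 bytes: K' = 02 f8 00 00.
K' ⊕ ipad = 34 ce 36 36.
Inner input = 34 ce 36 36 ∥ 17 f1 52 d9 30.
Inner hash: even-index sum = 259 mod 256 = 3; odd-index sum = 718 mod 256 = 206 → 03 ce.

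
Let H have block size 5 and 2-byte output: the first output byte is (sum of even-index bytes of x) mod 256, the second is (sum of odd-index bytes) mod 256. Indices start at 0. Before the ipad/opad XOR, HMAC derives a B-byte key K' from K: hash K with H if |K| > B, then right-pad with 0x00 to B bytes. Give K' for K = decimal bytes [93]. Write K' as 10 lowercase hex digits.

Key decimal bytes [93] = 5d is 1 byte ≤ B = 5; zero-pad to 5 bytes: K' = 5d 00 00 00 00.

5d00000000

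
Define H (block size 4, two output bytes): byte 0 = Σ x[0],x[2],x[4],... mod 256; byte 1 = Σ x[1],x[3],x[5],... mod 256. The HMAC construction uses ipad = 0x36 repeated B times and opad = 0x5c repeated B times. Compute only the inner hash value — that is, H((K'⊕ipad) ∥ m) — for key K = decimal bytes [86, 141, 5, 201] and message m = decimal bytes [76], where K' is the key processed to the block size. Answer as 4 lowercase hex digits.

Key decimal bytes [86, 141, 5, 201] = 56 8d 05 c9 is exactly B = 4 bytes: K' = 56 8d 05 c9.
K' ⊕ ipad = 60 bb 33 ff.
Inner input = 60 bb 33 ff ∥ 4c.
Inner hash: even-index sum = 223 mod 256 = 223; odd-index sum = 442 mod 256 = 186 → df ba.

dfba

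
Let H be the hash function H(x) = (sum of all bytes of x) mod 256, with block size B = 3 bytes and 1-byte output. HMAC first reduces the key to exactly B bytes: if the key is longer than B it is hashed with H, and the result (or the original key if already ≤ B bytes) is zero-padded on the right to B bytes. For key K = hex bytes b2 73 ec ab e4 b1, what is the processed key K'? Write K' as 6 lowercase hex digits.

|K| = 6 > B = 3, so first hash the key.
H(K): sum = 178+115+236+171+228+177 = 1105; mod 256 = 81 → 51.
Zero-pad H(K) = 51 to 3 bytes: K' = 51 00 00.

510000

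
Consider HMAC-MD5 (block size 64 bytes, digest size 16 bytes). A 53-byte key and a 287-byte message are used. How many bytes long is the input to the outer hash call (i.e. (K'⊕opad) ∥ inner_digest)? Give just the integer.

80

Key is 53 ≤ 64 bytes, zero-padded: |K'| = 64.
Outer input = (K'⊕opad) ∥ H(inner) → 64 + 16 = 80 bytes.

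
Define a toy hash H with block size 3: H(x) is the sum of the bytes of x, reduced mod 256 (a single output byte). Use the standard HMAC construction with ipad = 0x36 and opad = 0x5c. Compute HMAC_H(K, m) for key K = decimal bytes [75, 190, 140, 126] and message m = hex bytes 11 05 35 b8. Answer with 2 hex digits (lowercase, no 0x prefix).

9b

Key decimal bytes [75, 190, 140, 126] = 4b be 8c 7e is 4 bytes > B = 3, so hash it first: H(key) = 13, then zero-pad to 3 bytes: K' = 13 00 00.
K' ⊕ ipad = 25 36 36.  K' ⊕ opad = 4f 5c 5c.
Inner input = (K'⊕ipad) ∥ m = 25 36 36 ∥ 11 05 35 b8.
Inner hash: sum = 37+54+54+17+5+53+184 = 404; mod 256 = 148 → 94.
Outer input = (K'⊕opad) ∥ inner = 4f 5c 5c ∥ 94.
Outer hash (tag): sum = 79+92+92+148 = 411; mod 256 = 155 → 9b.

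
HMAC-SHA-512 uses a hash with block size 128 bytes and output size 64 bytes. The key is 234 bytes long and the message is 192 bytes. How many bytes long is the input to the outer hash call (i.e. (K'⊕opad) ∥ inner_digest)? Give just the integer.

192

Key is 234 > 128 bytes, so it is hashed to 64 bytes then zero-padded to 128: |K'| = 128.
Outer input = (K'⊕opad) ∥ H(inner) → 128 + 64 = 192 bytes.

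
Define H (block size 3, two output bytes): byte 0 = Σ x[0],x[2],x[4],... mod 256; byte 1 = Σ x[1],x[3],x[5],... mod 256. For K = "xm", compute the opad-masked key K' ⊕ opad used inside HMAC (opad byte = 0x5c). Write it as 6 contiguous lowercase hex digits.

Key "xm" = 78 6d is 2 bytes ≤ B = 3; zero-pad to 3 bytes: K' = 78 6d 00.
XOR each byte with 0x5c: 78⊕5c=24, 6d⊕5c=31, 00⊕5c=5c.

24315c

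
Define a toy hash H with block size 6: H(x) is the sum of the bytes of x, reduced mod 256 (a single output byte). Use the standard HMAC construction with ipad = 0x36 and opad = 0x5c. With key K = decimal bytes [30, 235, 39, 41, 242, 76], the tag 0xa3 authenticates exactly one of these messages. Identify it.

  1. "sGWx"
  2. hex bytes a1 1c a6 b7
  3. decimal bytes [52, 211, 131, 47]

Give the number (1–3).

1

Key decimal bytes [30, 235, 39, 41, 242, 76] = 1e eb 27 29 f2 4c is exactly B = 6 bytes: K' = 1e eb 27 29 f2 4c.
K' ⊕ ipad = 28 dd 11 1f c4 7a; K' ⊕ opad = 42 b7 7b 75 ae 10.
m1: inner = H(28 dd 11 1f c4 7a 73 47 57 78) = fc; tag = H(42 b7 7b 75 ae 10 fc) = a3 ← matches
m2: inner = H(28 dd 11 1f c4 7a a1 1c a6 b7) = 8d; tag = H(42 b7 7b 75 ae 10 8d) = 34
m3: inner = H(28 dd 11 1f c4 7a 34 d3 83 2f) = 2c; tag = H(42 b7 7b 75 ae 10 2c) = d3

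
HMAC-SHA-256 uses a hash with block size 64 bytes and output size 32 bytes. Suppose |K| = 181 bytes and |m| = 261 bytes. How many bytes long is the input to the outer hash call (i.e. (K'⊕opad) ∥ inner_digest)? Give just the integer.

Key is 181 > 64 bytes, so it is hashed to 32 bytes then zero-padded to 64: |K'| = 64.
Outer input = (K'⊕opad) ∥ H(inner) → 64 + 32 = 96 bytes.

96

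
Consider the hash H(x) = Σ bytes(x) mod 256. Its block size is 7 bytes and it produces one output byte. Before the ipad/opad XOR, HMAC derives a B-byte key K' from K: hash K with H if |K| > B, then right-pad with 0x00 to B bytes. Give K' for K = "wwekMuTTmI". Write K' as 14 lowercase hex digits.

de000000000000

|K| = 10 > B = 7, so first hash the key.
H(K): sum = 119+119+101+107+77+117+84+84+109+73 = 990; mod 256 = 222 → de.
Zero-pad H(K) = de to 7 bytes: K' = de 00 00 00 00 00 00.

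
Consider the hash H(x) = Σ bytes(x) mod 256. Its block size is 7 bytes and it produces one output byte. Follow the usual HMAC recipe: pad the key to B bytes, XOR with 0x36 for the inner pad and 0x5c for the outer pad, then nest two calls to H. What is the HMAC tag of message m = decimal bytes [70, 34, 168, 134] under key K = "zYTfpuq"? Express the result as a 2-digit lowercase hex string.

Key "zYTfpuq" = 7a 59 54 66 70 75 71 is exactly B = 7 bytes: K' = 7a 59 54 66 70 75 71.
K' ⊕ ipad = 4c 6f 62 50 46 43 47.  K' ⊕ opad = 26 05 08 3a 2c 29 2d.
Inner input = (K'⊕ipad) ∥ m = 4c 6f 62 50 46 43 47 ∥ 46 22 a8 86.
Inner hash: sum = 76+111+98+80+70+67+71+70+34+168+134 = 979; mod 256 = 211 → d3.
Outer input = (K'⊕opad) ∥ inner = 26 05 08 3a 2c 29 2d ∥ d3.
Outer hash (tag): sum = 38+5+8+58+44+41+45+211 = 450; mod 256 = 194 → c2.

c2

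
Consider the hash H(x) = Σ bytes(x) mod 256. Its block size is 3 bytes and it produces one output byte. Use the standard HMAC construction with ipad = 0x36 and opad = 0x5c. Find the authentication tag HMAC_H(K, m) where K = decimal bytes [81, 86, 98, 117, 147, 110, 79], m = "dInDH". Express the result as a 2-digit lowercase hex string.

Key decimal bytes [81, 86, 98, 117, 147, 110, 79] = 51 56 62 75 93 6e 4f is 7 bytes > B = 3, so hash it first: H(key) = ce, then zero-pad to 3 bytes: K' = ce 00 00.
K' ⊕ ipad = f8 36 36.  K' ⊕ opad = 92 5c 5c.
Inner input = (K'⊕ipad) ∥ m = f8 36 36 ∥ 64 49 6e 44 48.
Inner hash: sum = 248+54+54+100+73+110+68+72 = 779; mod 256 = 11 → 0b.
Outer input = (K'⊕opad) ∥ inner = 92 5c 5c ∥ 0b.
Outer hash (tag): sum = 146+92+92+11 = 341; mod 256 = 85 → 55.

55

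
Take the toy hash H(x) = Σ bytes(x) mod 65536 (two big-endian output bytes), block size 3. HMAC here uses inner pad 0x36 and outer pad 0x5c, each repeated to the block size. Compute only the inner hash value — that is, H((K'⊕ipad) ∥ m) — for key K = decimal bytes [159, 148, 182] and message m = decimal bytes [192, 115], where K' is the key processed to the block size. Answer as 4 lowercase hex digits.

02fe

Key decimal bytes [159, 148, 182] = 9f 94 b6 is exactly B = 3 bytes: K' = 9f 94 b6.
K' ⊕ ipad = a9 a2 80.
Inner input = a9 a2 80 ∥ c0 73.
Inner hash: sum = 169+162+128+192+115 = 766 → 02 fe.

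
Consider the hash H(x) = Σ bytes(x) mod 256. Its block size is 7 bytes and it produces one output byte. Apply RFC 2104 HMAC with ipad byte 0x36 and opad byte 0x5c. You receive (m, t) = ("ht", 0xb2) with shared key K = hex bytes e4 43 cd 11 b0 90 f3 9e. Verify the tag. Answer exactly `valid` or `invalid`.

Key hex bytes e4 43 cd 11 b0 90 f3 9e is 8 bytes > B = 7, so hash it first: H(key) = d6, then zero-pad to 7 bytes: K' = d6 00 00 00 00 00 00.
K' ⊕ ipad = e0 36 36 36 36 36 36; K' ⊕ opad = 8a 5c 5c 5c 5c 5c 5c.
Inner hash: sum = 224+54+54+54+54+54+54+104+116 = 768; mod 256 = 0 → 00.
Outer hash (recomputed tag): sum = 138+92+92+92+92+92+92+0 = 690; mod 256 = 178 → b2.
Recomputed tag = b2; claimed = b2 → match.

valid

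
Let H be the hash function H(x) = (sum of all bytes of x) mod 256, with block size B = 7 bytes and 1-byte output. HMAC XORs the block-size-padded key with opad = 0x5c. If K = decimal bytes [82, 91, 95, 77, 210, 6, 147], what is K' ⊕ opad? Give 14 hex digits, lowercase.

0e0703118e5acf

Key decimal bytes [82, 91, 95, 77, 210, 6, 147] = 52 5b 5f 4d d2 06 93 is exactly B = 7 bytes: K' = 52 5b 5f 4d d2 06 93.
XOR each byte with 0x5c: 52⊕5c=0e, 5b⊕5c=07, 5f⊕5c=03, 4d⊕5c=11, d2⊕5c=8e, 06⊕5c=5a, 93⊕5c=cf.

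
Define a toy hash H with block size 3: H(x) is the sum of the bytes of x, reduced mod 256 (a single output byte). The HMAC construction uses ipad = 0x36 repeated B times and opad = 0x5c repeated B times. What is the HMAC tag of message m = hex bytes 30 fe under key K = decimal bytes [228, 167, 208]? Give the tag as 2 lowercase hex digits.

Key decimal bytes [228, 167, 208] = e4 a7 d0 is exactly B = 3 bytes: K' = e4 a7 d0.
K' ⊕ ipad = d2 91 e6.  K' ⊕ opad = b8 fb 8c.
Inner input = (K'⊕ipad) ∥ m = d2 91 e6 ∥ 30 fe.
Inner hash: sum = 210+145+230+48+254 = 887; mod 256 = 119 → 77.
Outer input = (K'⊕opad) ∥ inner = b8 fb 8c ∥ 77.
Outer hash (tag): sum = 184+251+140+119 = 694; mod 256 = 182 → b6.

b6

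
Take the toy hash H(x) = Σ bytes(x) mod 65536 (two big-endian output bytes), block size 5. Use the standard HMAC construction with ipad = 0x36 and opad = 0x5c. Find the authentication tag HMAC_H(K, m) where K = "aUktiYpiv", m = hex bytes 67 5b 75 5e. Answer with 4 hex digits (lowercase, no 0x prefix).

036b

Key "aUktiYpiv" = 61 55 6b 74 69 59 70 69 76 is 9 bytes > B = 5, so hash it first: H(key) = 03 a6, then zero-pad to 5 bytes: K' = 03 a6 00 00 00.
K' ⊕ ipad = 35 90 36 36 36.  K' ⊕ opad = 5f fa 5c 5c 5c.
Inner input = (K'⊕ipad) ∥ m = 35 90 36 36 36 ∥ 67 5b 75 5e.
Inner hash: sum = 53+144+54+54+54+103+91+117+94 = 764 → 02 fc.
Outer input = (K'⊕opad) ∥ inner = 5f fa 5c 5c 5c ∥ 02 fc.
Outer hash (tag): sum = 95+250+92+92+92+2+252 = 875 → 03 6b.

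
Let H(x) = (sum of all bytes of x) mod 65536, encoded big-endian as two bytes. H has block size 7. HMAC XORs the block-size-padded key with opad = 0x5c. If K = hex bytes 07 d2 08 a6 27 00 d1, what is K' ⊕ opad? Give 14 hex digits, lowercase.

Key hex bytes 07 d2 08 a6 27 00 d1 is exactly B = 7 bytes: K' = 07 d2 08 a6 27 00 d1.
XOR each byte with 0x5c: 07⊕5c=5b, d2⊕5c=8e, 08⊕5c=54, a6⊕5c=fa, 27⊕5c=7b, 00⊕5c=5c, d1⊕5c=8d.

5b8e54fa7b5c8d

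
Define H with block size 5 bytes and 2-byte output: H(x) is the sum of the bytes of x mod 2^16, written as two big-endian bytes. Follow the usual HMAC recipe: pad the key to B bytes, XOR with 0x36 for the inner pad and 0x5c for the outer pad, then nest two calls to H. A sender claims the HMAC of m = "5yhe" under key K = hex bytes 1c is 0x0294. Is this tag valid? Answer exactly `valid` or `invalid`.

Key hex bytes 1c is 1 byte ≤ B = 5; zero-pad to 5 bytes: K' = 1c 00 00 00 00.
K' ⊕ ipad = 2a 36 36 36 36; K' ⊕ opad = 40 5c 5c 5c 5c.
Inner hash: sum = 42+54+54+54+54+53+121+104+101 = 637 → 02 7d.
Outer hash (recomputed tag): sum = 64+92+92+92+92+2+125 = 559 → 02 2f.
Recomputed tag = 022f; claimed = 0294 → mismatch.

invalid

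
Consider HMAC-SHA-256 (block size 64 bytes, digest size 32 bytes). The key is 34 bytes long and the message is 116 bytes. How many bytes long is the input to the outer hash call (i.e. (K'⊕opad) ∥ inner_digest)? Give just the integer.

Key is 34 ≤ 64 bytes, zero-padded: |K'| = 64.
Outer input = (K'⊕opad) ∥ H(inner) → 64 + 32 = 96 bytes.

96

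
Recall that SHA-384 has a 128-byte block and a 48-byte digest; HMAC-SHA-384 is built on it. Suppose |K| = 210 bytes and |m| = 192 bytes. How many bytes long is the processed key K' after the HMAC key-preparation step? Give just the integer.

128

Key is 210 > 128 bytes, so it is hashed to 48 bytes then zero-padded to 128: |K'| = 128.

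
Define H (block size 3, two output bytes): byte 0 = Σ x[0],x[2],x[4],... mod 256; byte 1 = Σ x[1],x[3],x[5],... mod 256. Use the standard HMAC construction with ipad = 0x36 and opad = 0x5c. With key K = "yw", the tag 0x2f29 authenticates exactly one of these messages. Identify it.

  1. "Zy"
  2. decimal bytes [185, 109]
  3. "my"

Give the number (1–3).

Key "yw" = 79 77 is 2 bytes ≤ B = 3; zero-pad to 3 bytes: K' = 79 77 00.
K' ⊕ ipad = 4f 41 36; K' ⊕ opad = 25 2b 5c.
m1: inner = H(4f 41 36 5a 79) = fe 9b; tag = H(25 2b 5c fe 9b) = 1c29
m2: inner = H(4f 41 36 b9 6d) = f2 fa; tag = H(25 2b 5c f2 fa) = 7b1d
m3: inner = H(4f 41 36 6d 79) = fe ae; tag = H(25 2b 5c fe ae) = 2f29 ← matches

3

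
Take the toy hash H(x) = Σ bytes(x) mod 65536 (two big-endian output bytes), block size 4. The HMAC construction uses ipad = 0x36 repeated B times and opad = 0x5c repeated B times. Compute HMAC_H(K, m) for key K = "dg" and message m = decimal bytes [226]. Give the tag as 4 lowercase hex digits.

Key "dg" = 64 67 is 2 bytes ≤ B = 4; zero-pad to 4 bytes: K' = 64 67 00 00.
K' ⊕ ipad = 52 51 36 36.  K' ⊕ opad = 38 3b 5c 5c.
Inner input = (K'⊕ipad) ∥ m = 52 51 36 36 ∥ e2.
Inner hash: sum = 82+81+54+54+226 = 497 → 01 f1.
Outer input = (K'⊕opad) ∥ inner = 38 3b 5c 5c ∥ 01 f1.
Outer hash (tag): sum = 56+59+92+92+1+241 = 541 → 02 1d.

021d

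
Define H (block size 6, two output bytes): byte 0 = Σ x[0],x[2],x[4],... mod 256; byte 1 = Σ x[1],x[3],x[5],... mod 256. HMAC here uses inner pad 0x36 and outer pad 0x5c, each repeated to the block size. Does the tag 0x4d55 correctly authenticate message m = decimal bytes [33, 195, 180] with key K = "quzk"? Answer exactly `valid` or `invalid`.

Key "quzk" = 71 75 7a 6b is 4 bytes ≤ B = 6; zero-pad to 6 bytes: K' = 71 75 7a 6b 00 00.
K' ⊕ ipad = 47 43 4c 5d 36 36; K' ⊕ opad = 2d 29 26 37 5c 5c.
Inner hash: even-index sum = 414 mod 256 = 158; odd-index sum = 409 mod 256 = 153 → 9e 99.
Outer hash (recomputed tag): even-index sum = 333 mod 256 = 77; odd-index sum = 341 mod 256 = 85 → 4d 55.
Recomputed tag = 4d55; claimed = 4d55 → match.

valid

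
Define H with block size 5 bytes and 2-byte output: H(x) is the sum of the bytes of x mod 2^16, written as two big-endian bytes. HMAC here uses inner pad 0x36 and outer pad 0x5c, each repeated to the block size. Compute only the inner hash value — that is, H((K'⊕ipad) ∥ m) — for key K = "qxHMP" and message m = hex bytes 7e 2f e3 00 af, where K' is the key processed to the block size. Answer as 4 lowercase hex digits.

0433

Key "qxHMP" = 71 78 48 4d 50 is exactly B = 5 bytes: K' = 71 78 48 4d 50.
K' ⊕ ipad = 47 4e 7e 7b 66.
Inner input = 47 4e 7e 7b 66 ∥ 7e 2f e3 00 af.
Inner hash: sum = 71+78+126+123+102+126+47+227+0+175 = 1075 → 04 33.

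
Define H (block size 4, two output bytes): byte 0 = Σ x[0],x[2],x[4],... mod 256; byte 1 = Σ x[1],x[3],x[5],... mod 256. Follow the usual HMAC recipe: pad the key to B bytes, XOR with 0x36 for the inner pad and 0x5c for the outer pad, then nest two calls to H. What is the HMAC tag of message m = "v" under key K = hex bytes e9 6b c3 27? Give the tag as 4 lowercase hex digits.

9e20

Key hex bytes e9 6b c3 27 is exactly B = 4 bytes: K' = e9 6b c3 27.
K' ⊕ ipad = df 5d f5 11.  K' ⊕ opad = b5 37 9f 7b.
Inner input = (K'⊕ipad) ∥ m = df 5d f5 11 ∥ 76.
Inner hash: even-index sum = 586 mod 256 = 74; odd-index sum = 110 mod 256 = 110 → 4a 6e.
Outer input = (K'⊕opad) ∥ inner = b5 37 9f 7b ∥ 4a 6e.
Outer hash (tag): even-index sum = 414 mod 256 = 158; odd-index sum = 288 mod 256 = 32 → 9e 20.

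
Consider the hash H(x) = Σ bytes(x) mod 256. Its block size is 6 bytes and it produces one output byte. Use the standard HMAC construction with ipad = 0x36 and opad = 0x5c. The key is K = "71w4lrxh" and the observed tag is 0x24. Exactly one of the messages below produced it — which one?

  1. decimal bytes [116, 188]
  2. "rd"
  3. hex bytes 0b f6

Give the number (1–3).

Key "71w4lrxh" = 37 31 77 34 6c 72 78 68 is 8 bytes > B = 6, so hash it first: H(key) = d1, then zero-pad to 6 bytes: K' = d1 00 00 00 00 00.
K' ⊕ ipad = e7 36 36 36 36 36; K' ⊕ opad = 8d 5c 5c 5c 5c 5c.
m1: inner = H(e7 36 36 36 36 36 74 bc) = 25; tag = H(8d 5c 5c 5c 5c 5c 25) = 7e
m2: inner = H(e7 36 36 36 36 36 72 64) = cb; tag = H(8d 5c 5c 5c 5c 5c cb) = 24 ← matches
m3: inner = H(e7 36 36 36 36 36 0b f6) = f6; tag = H(8d 5c 5c 5c 5c 5c f6) = 4f

2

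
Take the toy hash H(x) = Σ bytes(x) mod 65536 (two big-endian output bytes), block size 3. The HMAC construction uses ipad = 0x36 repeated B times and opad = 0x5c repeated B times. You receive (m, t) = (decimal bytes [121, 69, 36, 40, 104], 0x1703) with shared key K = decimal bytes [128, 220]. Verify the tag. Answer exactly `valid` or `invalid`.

invalid

Key decimal bytes [128, 220] = 80 dc is 2 bytes ≤ B = 3; zero-pad to 3 bytes: K' = 80 dc 00.
K' ⊕ ipad = b6 ea 36; K' ⊕ opad = dc 80 5c.
Inner hash: sum = 182+234+54+121+69+36+40+104 = 840 → 03 48.
Outer hash (recomputed tag): sum = 220+128+92+3+72 = 515 → 02 03.
Recomputed tag = 0203; claimed = 1703 → mismatch.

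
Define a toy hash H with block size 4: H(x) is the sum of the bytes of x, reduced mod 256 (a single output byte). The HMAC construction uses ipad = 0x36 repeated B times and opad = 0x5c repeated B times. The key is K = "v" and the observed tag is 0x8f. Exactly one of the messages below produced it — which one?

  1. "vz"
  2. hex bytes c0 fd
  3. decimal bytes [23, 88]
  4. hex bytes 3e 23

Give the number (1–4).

3

Key "v" = 76 is 1 byte ≤ B = 4; zero-pad to 4 bytes: K' = 76 00 00 00.
K' ⊕ ipad = 40 36 36 36; K' ⊕ opad = 2a 5c 5c 5c.
m1: inner = H(40 36 36 36 76 7a) = d2; tag = H(2a 5c 5c 5c d2) = 10
m2: inner = H(40 36 36 36 c0 fd) = 9f; tag = H(2a 5c 5c 5c 9f) = dd
m3: inner = H(40 36 36 36 17 58) = 51; tag = H(2a 5c 5c 5c 51) = 8f ← matches
m4: inner = H(40 36 36 36 3e 23) = 43; tag = H(2a 5c 5c 5c 43) = 81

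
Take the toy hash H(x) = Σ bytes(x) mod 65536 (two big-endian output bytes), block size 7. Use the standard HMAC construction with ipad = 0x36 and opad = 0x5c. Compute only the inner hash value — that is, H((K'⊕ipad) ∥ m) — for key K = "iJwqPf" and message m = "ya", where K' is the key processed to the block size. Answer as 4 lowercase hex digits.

0329

Key "iJwqPf" = 69 4a 77 71 50 66 is 6 bytes ≤ B = 7; zero-pad to 7 bytes: K' = 69 4a 77 71 50 66 00.
K' ⊕ ipad = 5f 7c 41 47 66 50 36.
Inner input = 5f 7c 41 47 66 50 36 ∥ 79 61.
Inner hash: sum = 95+124+65+71+102+80+54+121+97 = 809 → 03 29.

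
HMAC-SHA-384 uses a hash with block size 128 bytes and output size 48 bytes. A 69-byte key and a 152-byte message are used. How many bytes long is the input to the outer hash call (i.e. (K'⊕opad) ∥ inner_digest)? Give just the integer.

Key is 69 ≤ 128 bytes, zero-padded: |K'| = 128.
Outer input = (K'⊕opad) ∥ H(inner) → 128 + 48 = 176 bytes.

176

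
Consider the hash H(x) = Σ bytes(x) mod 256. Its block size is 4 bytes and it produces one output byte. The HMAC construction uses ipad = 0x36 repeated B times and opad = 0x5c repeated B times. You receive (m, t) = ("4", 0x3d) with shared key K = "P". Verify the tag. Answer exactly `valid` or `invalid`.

invalid

Key "P" = 50 is 1 byte ≤ B = 4; zero-pad to 4 bytes: K' = 50 00 00 00.
K' ⊕ ipad = 66 36 36 36; K' ⊕ opad = 0c 5c 5c 5c.
Inner hash: sum = 102+54+54+54+52 = 316; mod 256 = 60 → 3c.
Outer hash (recomputed tag): sum = 12+92+92+92+60 = 348; mod 256 = 92 → 5c.
Recomputed tag = 5c; claimed = 3d → mismatch.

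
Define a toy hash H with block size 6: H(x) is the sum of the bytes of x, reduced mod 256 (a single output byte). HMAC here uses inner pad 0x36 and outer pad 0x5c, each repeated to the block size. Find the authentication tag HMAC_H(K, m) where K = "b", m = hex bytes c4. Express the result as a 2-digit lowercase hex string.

Key "b" = 62 is 1 byte ≤ B = 6; zero-pad to 6 bytes: K' = 62 00 00 00 00 00.
K' ⊕ ipad = 54 36 36 36 36 36.  K' ⊕ opad = 3e 5c 5c 5c 5c 5c.
Inner input = (K'⊕ipad) ∥ m = 54 36 36 36 36 36 ∥ c4.
Inner hash: sum = 84+54+54+54+54+54+196 = 550; mod 256 = 38 → 26.
Outer input = (K'⊕opad) ∥ inner = 3e 5c 5c 5c 5c 5c ∥ 26.
Outer hash (tag): sum = 62+92+92+92+92+92+38 = 560; mod 256 = 48 → 30.

30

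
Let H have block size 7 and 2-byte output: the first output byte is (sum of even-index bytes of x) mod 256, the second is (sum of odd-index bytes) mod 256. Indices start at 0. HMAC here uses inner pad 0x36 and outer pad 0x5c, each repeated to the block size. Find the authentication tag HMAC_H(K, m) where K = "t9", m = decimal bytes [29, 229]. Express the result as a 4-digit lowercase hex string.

Key "t9" = 74 39 is 2 bytes ≤ B = 7; zero-pad to 7 bytes: K' = 74 39 00 00 00 00 00.
K' ⊕ ipad = 42 0f 36 36 36 36 36.  K' ⊕ opad = 28 65 5c 5c 5c 5c 5c.
Inner input = (K'⊕ipad) ∥ m = 42 0f 36 36 36 36 36 ∥ 1d e5.
Inner hash: even-index sum = 457 mod 256 = 201; odd-index sum = 152 mod 256 = 152 → c9 98.
Outer input = (K'⊕opad) ∥ inner = 28 65 5c 5c 5c 5c 5c ∥ c9 98.
Outer hash (tag): even-index sum = 468 mod 256 = 212; odd-index sum = 486 mod 256 = 230 → d4 e6.

d4e6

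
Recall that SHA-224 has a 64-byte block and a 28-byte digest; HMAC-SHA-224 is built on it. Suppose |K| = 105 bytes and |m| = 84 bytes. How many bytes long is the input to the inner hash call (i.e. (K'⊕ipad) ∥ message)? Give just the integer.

Key is 105 > 64 bytes, so it is hashed to 28 bytes then zero-padded to 64: |K'| = 64.
Inner input = (K'⊕ipad) ∥ m → 64 + 84 = 148 bytes.

148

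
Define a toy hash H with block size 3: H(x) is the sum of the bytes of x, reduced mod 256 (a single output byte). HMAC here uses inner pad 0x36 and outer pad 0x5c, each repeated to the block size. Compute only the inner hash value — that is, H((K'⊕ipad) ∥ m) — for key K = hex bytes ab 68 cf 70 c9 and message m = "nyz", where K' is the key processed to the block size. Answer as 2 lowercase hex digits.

fa

Key hex bytes ab 68 cf 70 c9 is 5 bytes > B = 3, so hash it first: H(key) = 1b, then zero-pad to 3 bytes: K' = 1b 00 00.
K' ⊕ ipad = 2d 36 36.
Inner input = 2d 36 36 ∥ 6e 79 7a.
Inner hash: sum = 45+54+54+110+121+122 = 506; mod 256 = 250 → fa.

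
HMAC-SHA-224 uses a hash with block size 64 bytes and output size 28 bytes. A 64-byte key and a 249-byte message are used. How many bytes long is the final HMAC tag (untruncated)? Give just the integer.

The tag is one SHA-224 digest: 28 bytes.

28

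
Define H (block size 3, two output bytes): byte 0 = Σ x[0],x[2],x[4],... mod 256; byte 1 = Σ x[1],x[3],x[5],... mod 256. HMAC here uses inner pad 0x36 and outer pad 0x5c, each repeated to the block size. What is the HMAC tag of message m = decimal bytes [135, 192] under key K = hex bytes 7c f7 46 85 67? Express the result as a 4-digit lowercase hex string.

Key hex bytes 7c f7 46 85 67 is 5 bytes > B = 3, so hash it first: H(key) = 29 7c, then zero-pad to 3 bytes: K' = 29 7c 00.
K' ⊕ ipad = 1f 4a 36.  K' ⊕ opad = 75 20 5c.
Inner input = (K'⊕ipad) ∥ m = 1f 4a 36 ∥ 87 c0.
Inner hash: even-index sum = 277 mod 256 = 21; odd-index sum = 209 mod 256 = 209 → 15 d1.
Outer input = (K'⊕opad) ∥ inner = 75 20 5c ∥ 15 d1.
Outer hash (tag): even-index sum = 418 mod 256 = 162; odd-index sum = 53 mod 256 = 53 → a2 35.

a235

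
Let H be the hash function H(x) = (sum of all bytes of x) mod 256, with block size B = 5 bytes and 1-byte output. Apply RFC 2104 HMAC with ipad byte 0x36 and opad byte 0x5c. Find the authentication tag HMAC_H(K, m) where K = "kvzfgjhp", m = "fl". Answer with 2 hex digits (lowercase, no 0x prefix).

Key "kvzfgjhp" = 6b 76 7a 66 67 6a 68 70 is 8 bytes > B = 5, so hash it first: H(key) = 6a, then zero-pad to 5 bytes: K' = 6a 00 00 00 00.
K' ⊕ ipad = 5c 36 36 36 36.  K' ⊕ opad = 36 5c 5c 5c 5c.
Inner input = (K'⊕ipad) ∥ m = 5c 36 36 36 36 ∥ 66 6c.
Inner hash: sum = 92+54+54+54+54+102+108 = 518; mod 256 = 6 → 06.
Outer input = (K'⊕opad) ∥ inner = 36 5c 5c 5c 5c ∥ 06.
Outer hash (tag): sum = 54+92+92+92+92+6 = 428; mod 256 = 172 → ac.

ac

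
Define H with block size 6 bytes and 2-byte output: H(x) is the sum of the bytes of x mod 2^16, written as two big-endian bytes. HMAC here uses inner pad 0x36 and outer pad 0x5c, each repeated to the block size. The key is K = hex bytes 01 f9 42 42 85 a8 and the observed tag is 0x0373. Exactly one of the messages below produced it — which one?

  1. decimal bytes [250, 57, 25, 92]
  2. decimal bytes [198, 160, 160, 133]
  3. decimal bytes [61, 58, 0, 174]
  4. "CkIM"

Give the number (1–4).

Key hex bytes 01 f9 42 42 85 a8 is exactly B = 6 bytes: K' = 01 f9 42 42 85 a8.
K' ⊕ ipad = 37 cf 74 74 b3 9e; K' ⊕ opad = 5d a5 1e 1e d9 f4.
m1: inner = H(37 cf 74 74 b3 9e fa 39 19 5c) = 04 e7; tag = H(5d a5 1e 1e d9 f4 04 e7) = 03f6
m2: inner = H(37 cf 74 74 b3 9e c6 a0 a0 85) = 05 ca; tag = H(5d a5 1e 1e d9 f4 05 ca) = 03da
m3: inner = H(37 cf 74 74 b3 9e 3d 3a 00 ae) = 04 64; tag = H(5d a5 1e 1e d9 f4 04 64) = 0373 ← matches
m4: inner = H(37 cf 74 74 b3 9e 43 6b 49 4d) = 04 83; tag = H(5d a5 1e 1e d9 f4 04 83) = 0392

3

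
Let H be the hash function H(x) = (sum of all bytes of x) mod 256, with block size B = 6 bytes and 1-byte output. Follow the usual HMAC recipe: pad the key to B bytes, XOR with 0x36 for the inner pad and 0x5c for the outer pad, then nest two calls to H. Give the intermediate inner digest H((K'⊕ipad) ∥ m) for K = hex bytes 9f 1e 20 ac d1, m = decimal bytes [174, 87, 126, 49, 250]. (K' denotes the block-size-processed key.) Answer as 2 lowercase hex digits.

Key hex bytes 9f 1e 20 ac d1 is 5 bytes ≤ B = 6; zero-pad to 6 bytes: K' = 9f 1e 20 ac d1 00.
K' ⊕ ipad = a9 28 16 9a e7 36.
Inner input = a9 28 16 9a e7 36 ∥ ae 57 7e 31 fa.
Inner hash: sum = 169+40+22+154+231+54+174+87+126+49+250 = 1356; mod 256 = 76 → 4c.

4c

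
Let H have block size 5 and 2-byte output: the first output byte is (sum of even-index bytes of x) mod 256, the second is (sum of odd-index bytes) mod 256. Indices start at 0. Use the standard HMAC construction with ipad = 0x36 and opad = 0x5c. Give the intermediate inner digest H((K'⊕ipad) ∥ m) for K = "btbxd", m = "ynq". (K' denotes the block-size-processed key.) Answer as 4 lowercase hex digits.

Key "btbxd" = 62 74 62 78 64 is exactly B = 5 bytes: K' = 62 74 62 78 64.
K' ⊕ ipad = 54 42 54 4e 52.
Inner input = 54 42 54 4e 52 ∥ 79 6e 71.
Inner hash: even-index sum = 360 mod 256 = 104; odd-index sum = 378 mod 256 = 122 → 68 7a.

687a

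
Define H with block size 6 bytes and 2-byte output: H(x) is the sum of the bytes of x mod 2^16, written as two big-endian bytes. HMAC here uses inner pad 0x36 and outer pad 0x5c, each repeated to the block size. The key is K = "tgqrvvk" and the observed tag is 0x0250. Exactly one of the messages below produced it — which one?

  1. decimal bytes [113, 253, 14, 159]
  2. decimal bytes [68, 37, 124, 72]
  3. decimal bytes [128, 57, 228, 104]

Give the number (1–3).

3

Key "tgqrvvk" = 74 67 71 72 76 76 6b is 7 bytes > B = 6, so hash it first: H(key) = 03 15, then zero-pad to 6 bytes: K' = 03 15 00 00 00 00.
K' ⊕ ipad = 35 23 36 36 36 36; K' ⊕ opad = 5f 49 5c 5c 5c 5c.
m1: inner = H(35 23 36 36 36 36 71 fd 0e 9f) = 03 4b; tag = H(5f 49 5c 5c 5c 5c 03 4b) = 0266
m2: inner = H(35 23 36 36 36 36 44 25 7c 48) = 02 5d; tag = H(5f 49 5c 5c 5c 5c 02 5d) = 0277
m3: inner = H(35 23 36 36 36 36 80 39 e4 68) = 03 35; tag = H(5f 49 5c 5c 5c 5c 03 35) = 0250 ← matches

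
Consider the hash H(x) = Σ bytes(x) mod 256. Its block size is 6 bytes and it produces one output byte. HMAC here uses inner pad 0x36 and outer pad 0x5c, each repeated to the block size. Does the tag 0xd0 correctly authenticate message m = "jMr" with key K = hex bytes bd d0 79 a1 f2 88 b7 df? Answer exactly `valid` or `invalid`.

invalid

Key hex bytes bd d0 79 a1 f2 88 b7 df is 8 bytes > B = 6, so hash it first: H(key) = b7, then zero-pad to 6 bytes: K' = b7 00 00 00 00 00.
K' ⊕ ipad = 81 36 36 36 36 36; K' ⊕ opad = eb 5c 5c 5c 5c 5c.
Inner hash: sum = 129+54+54+54+54+54+106+77+114 = 696; mod 256 = 184 → b8.
Outer hash (recomputed tag): sum = 235+92+92+92+92+92+184 = 879; mod 256 = 111 → 6f.
Recomputed tag = 6f; claimed = d0 → mismatch.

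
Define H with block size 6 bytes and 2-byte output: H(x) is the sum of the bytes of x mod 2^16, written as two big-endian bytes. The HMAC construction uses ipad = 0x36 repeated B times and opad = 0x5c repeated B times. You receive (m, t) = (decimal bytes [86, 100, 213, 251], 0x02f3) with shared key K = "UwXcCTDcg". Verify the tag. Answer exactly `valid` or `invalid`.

Key "UwXcCTDcg" = 55 77 58 63 43 54 44 63 67 is 9 bytes > B = 6, so hash it first: H(key) = 03 2c, then zero-pad to 6 bytes: K' = 03 2c 00 00 00 00.
K' ⊕ ipad = 35 1a 36 36 36 36; K' ⊕ opad = 5f 70 5c 5c 5c 5c.
Inner hash: sum = 53+26+54+54+54+54+86+100+213+251 = 945 → 03 b1.
Outer hash (recomputed tag): sum = 95+112+92+92+92+92+3+177 = 755 → 02 f3.
Recomputed tag = 02f3; claimed = 02f3 → match.

valid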